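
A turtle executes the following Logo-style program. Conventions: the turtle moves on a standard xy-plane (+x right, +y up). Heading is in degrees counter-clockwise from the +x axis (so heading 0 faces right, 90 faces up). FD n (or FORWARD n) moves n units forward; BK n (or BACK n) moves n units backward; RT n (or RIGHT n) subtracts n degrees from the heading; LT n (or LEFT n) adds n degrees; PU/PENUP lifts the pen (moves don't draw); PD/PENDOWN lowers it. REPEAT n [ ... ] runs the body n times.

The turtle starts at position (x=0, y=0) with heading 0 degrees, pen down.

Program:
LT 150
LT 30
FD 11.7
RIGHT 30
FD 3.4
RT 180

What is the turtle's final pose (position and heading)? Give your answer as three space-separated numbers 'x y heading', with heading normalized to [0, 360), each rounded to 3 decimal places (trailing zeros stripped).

Answer: -14.644 1.7 330

Derivation:
Executing turtle program step by step:
Start: pos=(0,0), heading=0, pen down
LT 150: heading 0 -> 150
LT 30: heading 150 -> 180
FD 11.7: (0,0) -> (-11.7,0) [heading=180, draw]
RT 30: heading 180 -> 150
FD 3.4: (-11.7,0) -> (-14.644,1.7) [heading=150, draw]
RT 180: heading 150 -> 330
Final: pos=(-14.644,1.7), heading=330, 2 segment(s) drawn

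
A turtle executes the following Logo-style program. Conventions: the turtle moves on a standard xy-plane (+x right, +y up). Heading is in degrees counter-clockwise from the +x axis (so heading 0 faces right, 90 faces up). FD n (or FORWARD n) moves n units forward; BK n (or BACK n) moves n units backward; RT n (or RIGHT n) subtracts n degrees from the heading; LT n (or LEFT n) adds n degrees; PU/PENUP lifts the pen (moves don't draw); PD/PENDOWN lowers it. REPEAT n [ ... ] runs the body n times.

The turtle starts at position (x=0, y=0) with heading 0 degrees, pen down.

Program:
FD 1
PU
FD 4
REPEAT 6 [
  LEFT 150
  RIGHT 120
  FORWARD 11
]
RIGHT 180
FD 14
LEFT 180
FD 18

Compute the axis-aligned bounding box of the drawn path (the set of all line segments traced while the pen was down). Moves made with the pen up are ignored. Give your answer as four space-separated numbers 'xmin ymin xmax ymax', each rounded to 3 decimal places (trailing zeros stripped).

Answer: 0 0 1 0

Derivation:
Executing turtle program step by step:
Start: pos=(0,0), heading=0, pen down
FD 1: (0,0) -> (1,0) [heading=0, draw]
PU: pen up
FD 4: (1,0) -> (5,0) [heading=0, move]
REPEAT 6 [
  -- iteration 1/6 --
  LT 150: heading 0 -> 150
  RT 120: heading 150 -> 30
  FD 11: (5,0) -> (14.526,5.5) [heading=30, move]
  -- iteration 2/6 --
  LT 150: heading 30 -> 180
  RT 120: heading 180 -> 60
  FD 11: (14.526,5.5) -> (20.026,15.026) [heading=60, move]
  -- iteration 3/6 --
  LT 150: heading 60 -> 210
  RT 120: heading 210 -> 90
  FD 11: (20.026,15.026) -> (20.026,26.026) [heading=90, move]
  -- iteration 4/6 --
  LT 150: heading 90 -> 240
  RT 120: heading 240 -> 120
  FD 11: (20.026,26.026) -> (14.526,35.553) [heading=120, move]
  -- iteration 5/6 --
  LT 150: heading 120 -> 270
  RT 120: heading 270 -> 150
  FD 11: (14.526,35.553) -> (5,41.053) [heading=150, move]
  -- iteration 6/6 --
  LT 150: heading 150 -> 300
  RT 120: heading 300 -> 180
  FD 11: (5,41.053) -> (-6,41.053) [heading=180, move]
]
RT 180: heading 180 -> 0
FD 14: (-6,41.053) -> (8,41.053) [heading=0, move]
LT 180: heading 0 -> 180
FD 18: (8,41.053) -> (-10,41.053) [heading=180, move]
Final: pos=(-10,41.053), heading=180, 1 segment(s) drawn

Segment endpoints: x in {0, 1}, y in {0}
xmin=0, ymin=0, xmax=1, ymax=0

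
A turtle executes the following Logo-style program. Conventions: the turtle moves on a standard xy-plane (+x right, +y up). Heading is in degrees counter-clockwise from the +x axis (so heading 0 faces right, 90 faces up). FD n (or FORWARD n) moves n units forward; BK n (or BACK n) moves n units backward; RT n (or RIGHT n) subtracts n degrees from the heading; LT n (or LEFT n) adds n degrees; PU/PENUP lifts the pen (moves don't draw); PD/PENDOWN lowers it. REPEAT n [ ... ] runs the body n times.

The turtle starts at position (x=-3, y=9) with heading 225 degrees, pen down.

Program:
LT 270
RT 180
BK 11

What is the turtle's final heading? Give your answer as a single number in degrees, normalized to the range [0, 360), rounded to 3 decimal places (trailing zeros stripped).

Answer: 315

Derivation:
Executing turtle program step by step:
Start: pos=(-3,9), heading=225, pen down
LT 270: heading 225 -> 135
RT 180: heading 135 -> 315
BK 11: (-3,9) -> (-10.778,16.778) [heading=315, draw]
Final: pos=(-10.778,16.778), heading=315, 1 segment(s) drawn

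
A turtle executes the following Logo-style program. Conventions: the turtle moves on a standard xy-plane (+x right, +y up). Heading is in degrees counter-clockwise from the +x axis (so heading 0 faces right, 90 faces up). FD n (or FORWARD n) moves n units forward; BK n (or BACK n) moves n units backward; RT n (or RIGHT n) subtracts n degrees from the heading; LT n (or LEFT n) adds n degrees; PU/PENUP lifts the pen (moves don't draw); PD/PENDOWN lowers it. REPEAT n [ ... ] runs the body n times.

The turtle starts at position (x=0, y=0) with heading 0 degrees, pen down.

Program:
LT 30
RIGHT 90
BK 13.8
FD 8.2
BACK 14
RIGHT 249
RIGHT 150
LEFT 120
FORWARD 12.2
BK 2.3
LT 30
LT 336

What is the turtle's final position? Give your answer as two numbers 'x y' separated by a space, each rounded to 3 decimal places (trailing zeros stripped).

Executing turtle program step by step:
Start: pos=(0,0), heading=0, pen down
LT 30: heading 0 -> 30
RT 90: heading 30 -> 300
BK 13.8: (0,0) -> (-6.9,11.951) [heading=300, draw]
FD 8.2: (-6.9,11.951) -> (-2.8,4.85) [heading=300, draw]
BK 14: (-2.8,4.85) -> (-9.8,16.974) [heading=300, draw]
RT 249: heading 300 -> 51
RT 150: heading 51 -> 261
LT 120: heading 261 -> 21
FD 12.2: (-9.8,16.974) -> (1.59,21.346) [heading=21, draw]
BK 2.3: (1.59,21.346) -> (-0.558,20.522) [heading=21, draw]
LT 30: heading 21 -> 51
LT 336: heading 51 -> 27
Final: pos=(-0.558,20.522), heading=27, 5 segment(s) drawn

Answer: -0.558 20.522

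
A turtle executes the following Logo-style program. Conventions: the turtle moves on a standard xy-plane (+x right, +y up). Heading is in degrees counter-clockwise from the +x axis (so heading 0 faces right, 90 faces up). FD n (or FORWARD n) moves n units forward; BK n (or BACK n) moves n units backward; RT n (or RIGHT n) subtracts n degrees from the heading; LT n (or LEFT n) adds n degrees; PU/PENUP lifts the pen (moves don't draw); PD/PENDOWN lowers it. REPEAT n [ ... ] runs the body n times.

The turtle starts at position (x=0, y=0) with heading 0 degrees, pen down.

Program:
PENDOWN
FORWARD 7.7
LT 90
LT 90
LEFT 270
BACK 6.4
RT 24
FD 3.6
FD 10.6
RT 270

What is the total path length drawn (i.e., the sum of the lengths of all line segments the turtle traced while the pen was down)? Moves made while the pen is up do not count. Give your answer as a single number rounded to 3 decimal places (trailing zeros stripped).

Answer: 28.3

Derivation:
Executing turtle program step by step:
Start: pos=(0,0), heading=0, pen down
PD: pen down
FD 7.7: (0,0) -> (7.7,0) [heading=0, draw]
LT 90: heading 0 -> 90
LT 90: heading 90 -> 180
LT 270: heading 180 -> 90
BK 6.4: (7.7,0) -> (7.7,-6.4) [heading=90, draw]
RT 24: heading 90 -> 66
FD 3.6: (7.7,-6.4) -> (9.164,-3.111) [heading=66, draw]
FD 10.6: (9.164,-3.111) -> (13.476,6.572) [heading=66, draw]
RT 270: heading 66 -> 156
Final: pos=(13.476,6.572), heading=156, 4 segment(s) drawn

Segment lengths:
  seg 1: (0,0) -> (7.7,0), length = 7.7
  seg 2: (7.7,0) -> (7.7,-6.4), length = 6.4
  seg 3: (7.7,-6.4) -> (9.164,-3.111), length = 3.6
  seg 4: (9.164,-3.111) -> (13.476,6.572), length = 10.6
Total = 28.3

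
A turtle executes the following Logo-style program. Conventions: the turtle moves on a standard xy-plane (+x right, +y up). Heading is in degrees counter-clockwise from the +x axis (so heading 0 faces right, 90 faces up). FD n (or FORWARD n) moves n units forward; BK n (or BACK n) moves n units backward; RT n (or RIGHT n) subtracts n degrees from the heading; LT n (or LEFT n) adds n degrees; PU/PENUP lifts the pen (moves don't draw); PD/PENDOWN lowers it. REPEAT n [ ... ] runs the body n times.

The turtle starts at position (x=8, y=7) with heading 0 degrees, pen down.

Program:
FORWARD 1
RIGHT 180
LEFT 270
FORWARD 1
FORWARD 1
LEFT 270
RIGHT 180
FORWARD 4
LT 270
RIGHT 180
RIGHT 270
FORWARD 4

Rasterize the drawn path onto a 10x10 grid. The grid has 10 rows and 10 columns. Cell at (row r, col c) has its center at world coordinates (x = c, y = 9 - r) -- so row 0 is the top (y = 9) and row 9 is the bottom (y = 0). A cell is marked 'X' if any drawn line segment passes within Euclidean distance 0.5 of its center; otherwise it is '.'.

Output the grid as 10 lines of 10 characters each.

Answer: .....XXXXX
.........X
........XX
..........
..........
..........
..........
..........
..........
..........

Derivation:
Segment 0: (8,7) -> (9,7)
Segment 1: (9,7) -> (9,8)
Segment 2: (9,8) -> (9,9)
Segment 3: (9,9) -> (5,9)
Segment 4: (5,9) -> (9,9)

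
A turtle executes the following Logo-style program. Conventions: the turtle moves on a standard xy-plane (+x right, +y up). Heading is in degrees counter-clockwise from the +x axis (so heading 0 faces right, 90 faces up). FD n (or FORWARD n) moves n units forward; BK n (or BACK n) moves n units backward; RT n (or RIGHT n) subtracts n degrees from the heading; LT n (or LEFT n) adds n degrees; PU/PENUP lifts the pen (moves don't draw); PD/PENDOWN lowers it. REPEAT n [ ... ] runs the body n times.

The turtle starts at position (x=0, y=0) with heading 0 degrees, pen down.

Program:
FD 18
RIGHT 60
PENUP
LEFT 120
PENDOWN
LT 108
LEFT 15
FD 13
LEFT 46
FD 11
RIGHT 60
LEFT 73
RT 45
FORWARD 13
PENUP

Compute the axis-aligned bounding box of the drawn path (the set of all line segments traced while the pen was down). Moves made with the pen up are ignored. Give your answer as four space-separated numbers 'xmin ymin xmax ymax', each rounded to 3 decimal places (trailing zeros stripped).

Executing turtle program step by step:
Start: pos=(0,0), heading=0, pen down
FD 18: (0,0) -> (18,0) [heading=0, draw]
RT 60: heading 0 -> 300
PU: pen up
LT 120: heading 300 -> 60
PD: pen down
LT 108: heading 60 -> 168
LT 15: heading 168 -> 183
FD 13: (18,0) -> (5.018,-0.68) [heading=183, draw]
LT 46: heading 183 -> 229
FD 11: (5.018,-0.68) -> (-2.199,-8.982) [heading=229, draw]
RT 60: heading 229 -> 169
LT 73: heading 169 -> 242
RT 45: heading 242 -> 197
FD 13: (-2.199,-8.982) -> (-14.631,-12.783) [heading=197, draw]
PU: pen up
Final: pos=(-14.631,-12.783), heading=197, 4 segment(s) drawn

Segment endpoints: x in {-14.631, -2.199, 0, 5.018, 18}, y in {-12.783, -8.982, -0.68, 0}
xmin=-14.631, ymin=-12.783, xmax=18, ymax=0

Answer: -14.631 -12.783 18 0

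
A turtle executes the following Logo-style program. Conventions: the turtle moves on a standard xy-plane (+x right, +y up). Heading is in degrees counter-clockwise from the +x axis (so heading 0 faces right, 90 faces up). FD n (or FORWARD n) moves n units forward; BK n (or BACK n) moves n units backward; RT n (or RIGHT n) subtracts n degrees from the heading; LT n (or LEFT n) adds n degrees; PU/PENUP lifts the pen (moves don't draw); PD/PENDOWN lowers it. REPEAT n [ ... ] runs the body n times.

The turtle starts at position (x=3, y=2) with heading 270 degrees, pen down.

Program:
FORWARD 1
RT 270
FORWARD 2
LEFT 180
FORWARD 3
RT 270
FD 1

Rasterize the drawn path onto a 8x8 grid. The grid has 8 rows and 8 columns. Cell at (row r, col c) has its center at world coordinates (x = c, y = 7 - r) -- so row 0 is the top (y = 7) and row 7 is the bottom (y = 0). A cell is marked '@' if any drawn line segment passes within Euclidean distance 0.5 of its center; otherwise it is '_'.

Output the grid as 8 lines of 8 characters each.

Segment 0: (3,2) -> (3,1)
Segment 1: (3,1) -> (5,1)
Segment 2: (5,1) -> (2,1)
Segment 3: (2,1) -> (2,0)

Answer: ________
________
________
________
________
___@____
__@@@@__
__@_____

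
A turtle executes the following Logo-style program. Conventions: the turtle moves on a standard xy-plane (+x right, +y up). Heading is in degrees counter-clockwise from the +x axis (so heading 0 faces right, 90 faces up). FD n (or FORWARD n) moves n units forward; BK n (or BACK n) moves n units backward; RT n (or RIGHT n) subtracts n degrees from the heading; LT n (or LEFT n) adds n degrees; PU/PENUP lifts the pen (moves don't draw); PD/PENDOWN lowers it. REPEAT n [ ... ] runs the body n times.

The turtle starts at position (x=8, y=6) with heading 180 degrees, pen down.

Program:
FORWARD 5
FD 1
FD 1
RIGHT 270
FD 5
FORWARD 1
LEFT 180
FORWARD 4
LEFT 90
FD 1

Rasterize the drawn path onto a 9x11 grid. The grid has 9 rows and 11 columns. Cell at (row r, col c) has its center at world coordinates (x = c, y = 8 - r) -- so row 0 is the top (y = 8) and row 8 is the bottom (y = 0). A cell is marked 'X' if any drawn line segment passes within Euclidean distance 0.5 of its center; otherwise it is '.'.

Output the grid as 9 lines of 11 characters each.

Answer: ...........
...........
.XXXXXXXX..
.X.........
XX.........
.X.........
.X.........
.X.........
.X.........

Derivation:
Segment 0: (8,6) -> (3,6)
Segment 1: (3,6) -> (2,6)
Segment 2: (2,6) -> (1,6)
Segment 3: (1,6) -> (1,1)
Segment 4: (1,1) -> (1,0)
Segment 5: (1,0) -> (1,4)
Segment 6: (1,4) -> (0,4)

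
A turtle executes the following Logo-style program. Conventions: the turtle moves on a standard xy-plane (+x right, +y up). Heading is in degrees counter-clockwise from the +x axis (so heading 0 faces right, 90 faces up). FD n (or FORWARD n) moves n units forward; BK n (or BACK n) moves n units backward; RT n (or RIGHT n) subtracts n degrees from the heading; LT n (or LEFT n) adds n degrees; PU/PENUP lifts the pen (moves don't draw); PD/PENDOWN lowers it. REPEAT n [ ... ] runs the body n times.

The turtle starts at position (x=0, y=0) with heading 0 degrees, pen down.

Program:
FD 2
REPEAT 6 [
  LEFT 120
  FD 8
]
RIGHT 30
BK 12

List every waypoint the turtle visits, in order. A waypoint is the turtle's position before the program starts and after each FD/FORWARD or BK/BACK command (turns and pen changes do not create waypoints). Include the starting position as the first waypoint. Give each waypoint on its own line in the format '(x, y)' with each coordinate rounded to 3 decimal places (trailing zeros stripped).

Answer: (0, 0)
(2, 0)
(-2, 6.928)
(-6, 0)
(2, 0)
(-2, 6.928)
(-6, 0)
(2, 0)
(-8.392, 6)

Derivation:
Executing turtle program step by step:
Start: pos=(0,0), heading=0, pen down
FD 2: (0,0) -> (2,0) [heading=0, draw]
REPEAT 6 [
  -- iteration 1/6 --
  LT 120: heading 0 -> 120
  FD 8: (2,0) -> (-2,6.928) [heading=120, draw]
  -- iteration 2/6 --
  LT 120: heading 120 -> 240
  FD 8: (-2,6.928) -> (-6,0) [heading=240, draw]
  -- iteration 3/6 --
  LT 120: heading 240 -> 0
  FD 8: (-6,0) -> (2,0) [heading=0, draw]
  -- iteration 4/6 --
  LT 120: heading 0 -> 120
  FD 8: (2,0) -> (-2,6.928) [heading=120, draw]
  -- iteration 5/6 --
  LT 120: heading 120 -> 240
  FD 8: (-2,6.928) -> (-6,0) [heading=240, draw]
  -- iteration 6/6 --
  LT 120: heading 240 -> 0
  FD 8: (-6,0) -> (2,0) [heading=0, draw]
]
RT 30: heading 0 -> 330
BK 12: (2,0) -> (-8.392,6) [heading=330, draw]
Final: pos=(-8.392,6), heading=330, 8 segment(s) drawn
Waypoints (9 total):
(0, 0)
(2, 0)
(-2, 6.928)
(-6, 0)
(2, 0)
(-2, 6.928)
(-6, 0)
(2, 0)
(-8.392, 6)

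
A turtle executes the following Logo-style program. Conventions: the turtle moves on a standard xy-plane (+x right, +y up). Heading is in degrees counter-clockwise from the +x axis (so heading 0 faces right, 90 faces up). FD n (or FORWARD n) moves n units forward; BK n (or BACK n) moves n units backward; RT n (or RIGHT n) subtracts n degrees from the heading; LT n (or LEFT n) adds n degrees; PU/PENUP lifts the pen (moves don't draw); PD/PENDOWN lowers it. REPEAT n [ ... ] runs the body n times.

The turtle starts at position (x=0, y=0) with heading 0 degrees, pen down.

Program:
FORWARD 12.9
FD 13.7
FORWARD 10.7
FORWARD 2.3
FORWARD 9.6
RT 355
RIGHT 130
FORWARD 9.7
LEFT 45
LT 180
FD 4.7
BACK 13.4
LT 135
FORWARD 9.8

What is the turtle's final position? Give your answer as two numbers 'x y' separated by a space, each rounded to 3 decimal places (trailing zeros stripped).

Answer: 39.526 -24.541

Derivation:
Executing turtle program step by step:
Start: pos=(0,0), heading=0, pen down
FD 12.9: (0,0) -> (12.9,0) [heading=0, draw]
FD 13.7: (12.9,0) -> (26.6,0) [heading=0, draw]
FD 10.7: (26.6,0) -> (37.3,0) [heading=0, draw]
FD 2.3: (37.3,0) -> (39.6,0) [heading=0, draw]
FD 9.6: (39.6,0) -> (49.2,0) [heading=0, draw]
RT 355: heading 0 -> 5
RT 130: heading 5 -> 235
FD 9.7: (49.2,0) -> (43.636,-7.946) [heading=235, draw]
LT 45: heading 235 -> 280
LT 180: heading 280 -> 100
FD 4.7: (43.636,-7.946) -> (42.82,-3.317) [heading=100, draw]
BK 13.4: (42.82,-3.317) -> (45.147,-16.514) [heading=100, draw]
LT 135: heading 100 -> 235
FD 9.8: (45.147,-16.514) -> (39.526,-24.541) [heading=235, draw]
Final: pos=(39.526,-24.541), heading=235, 9 segment(s) drawn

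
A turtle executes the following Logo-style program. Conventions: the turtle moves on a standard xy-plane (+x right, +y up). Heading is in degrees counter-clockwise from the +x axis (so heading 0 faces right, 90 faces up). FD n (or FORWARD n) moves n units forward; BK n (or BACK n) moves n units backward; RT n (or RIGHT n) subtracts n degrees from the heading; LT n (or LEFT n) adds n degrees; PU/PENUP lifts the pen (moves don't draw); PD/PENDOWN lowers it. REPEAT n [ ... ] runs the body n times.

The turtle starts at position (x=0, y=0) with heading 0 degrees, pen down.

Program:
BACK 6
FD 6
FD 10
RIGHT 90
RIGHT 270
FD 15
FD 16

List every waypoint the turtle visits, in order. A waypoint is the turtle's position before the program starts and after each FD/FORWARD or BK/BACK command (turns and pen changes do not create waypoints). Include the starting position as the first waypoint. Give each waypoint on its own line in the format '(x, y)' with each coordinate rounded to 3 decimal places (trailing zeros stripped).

Executing turtle program step by step:
Start: pos=(0,0), heading=0, pen down
BK 6: (0,0) -> (-6,0) [heading=0, draw]
FD 6: (-6,0) -> (0,0) [heading=0, draw]
FD 10: (0,0) -> (10,0) [heading=0, draw]
RT 90: heading 0 -> 270
RT 270: heading 270 -> 0
FD 15: (10,0) -> (25,0) [heading=0, draw]
FD 16: (25,0) -> (41,0) [heading=0, draw]
Final: pos=(41,0), heading=0, 5 segment(s) drawn
Waypoints (6 total):
(0, 0)
(-6, 0)
(0, 0)
(10, 0)
(25, 0)
(41, 0)

Answer: (0, 0)
(-6, 0)
(0, 0)
(10, 0)
(25, 0)
(41, 0)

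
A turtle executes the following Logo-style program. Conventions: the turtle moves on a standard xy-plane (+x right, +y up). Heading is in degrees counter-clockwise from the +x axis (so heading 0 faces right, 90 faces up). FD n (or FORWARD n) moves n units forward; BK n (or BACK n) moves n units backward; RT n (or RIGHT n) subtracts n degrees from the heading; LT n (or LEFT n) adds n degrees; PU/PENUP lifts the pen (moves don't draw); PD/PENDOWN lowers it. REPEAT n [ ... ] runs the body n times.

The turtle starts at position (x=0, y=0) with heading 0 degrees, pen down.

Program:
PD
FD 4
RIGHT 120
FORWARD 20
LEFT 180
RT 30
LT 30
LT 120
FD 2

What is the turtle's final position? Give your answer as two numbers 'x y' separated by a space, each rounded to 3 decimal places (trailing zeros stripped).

Answer: -8 -17.321

Derivation:
Executing turtle program step by step:
Start: pos=(0,0), heading=0, pen down
PD: pen down
FD 4: (0,0) -> (4,0) [heading=0, draw]
RT 120: heading 0 -> 240
FD 20: (4,0) -> (-6,-17.321) [heading=240, draw]
LT 180: heading 240 -> 60
RT 30: heading 60 -> 30
LT 30: heading 30 -> 60
LT 120: heading 60 -> 180
FD 2: (-6,-17.321) -> (-8,-17.321) [heading=180, draw]
Final: pos=(-8,-17.321), heading=180, 3 segment(s) drawn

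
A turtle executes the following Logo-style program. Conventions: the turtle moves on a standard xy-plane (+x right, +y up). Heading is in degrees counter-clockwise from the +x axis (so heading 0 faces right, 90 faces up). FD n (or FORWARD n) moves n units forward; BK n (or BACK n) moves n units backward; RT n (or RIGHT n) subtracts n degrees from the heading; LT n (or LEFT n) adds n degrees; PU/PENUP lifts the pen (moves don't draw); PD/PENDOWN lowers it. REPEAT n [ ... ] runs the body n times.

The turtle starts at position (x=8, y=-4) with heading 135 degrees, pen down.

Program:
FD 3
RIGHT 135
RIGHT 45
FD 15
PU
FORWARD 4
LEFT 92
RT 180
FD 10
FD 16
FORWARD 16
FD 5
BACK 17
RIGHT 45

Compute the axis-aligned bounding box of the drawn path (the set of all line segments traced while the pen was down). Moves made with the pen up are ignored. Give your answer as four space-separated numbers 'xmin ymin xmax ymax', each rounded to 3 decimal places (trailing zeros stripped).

Executing turtle program step by step:
Start: pos=(8,-4), heading=135, pen down
FD 3: (8,-4) -> (5.879,-1.879) [heading=135, draw]
RT 135: heading 135 -> 0
RT 45: heading 0 -> 315
FD 15: (5.879,-1.879) -> (16.485,-12.485) [heading=315, draw]
PU: pen up
FD 4: (16.485,-12.485) -> (19.314,-15.314) [heading=315, move]
LT 92: heading 315 -> 47
RT 180: heading 47 -> 227
FD 10: (19.314,-15.314) -> (12.494,-22.627) [heading=227, move]
FD 16: (12.494,-22.627) -> (1.582,-34.329) [heading=227, move]
FD 16: (1.582,-34.329) -> (-9.33,-46.031) [heading=227, move]
FD 5: (-9.33,-46.031) -> (-12.74,-49.687) [heading=227, move]
BK 17: (-12.74,-49.687) -> (-1.146,-37.254) [heading=227, move]
RT 45: heading 227 -> 182
Final: pos=(-1.146,-37.254), heading=182, 2 segment(s) drawn

Segment endpoints: x in {5.879, 8, 16.485}, y in {-12.485, -4, -1.879}
xmin=5.879, ymin=-12.485, xmax=16.485, ymax=-1.879

Answer: 5.879 -12.485 16.485 -1.879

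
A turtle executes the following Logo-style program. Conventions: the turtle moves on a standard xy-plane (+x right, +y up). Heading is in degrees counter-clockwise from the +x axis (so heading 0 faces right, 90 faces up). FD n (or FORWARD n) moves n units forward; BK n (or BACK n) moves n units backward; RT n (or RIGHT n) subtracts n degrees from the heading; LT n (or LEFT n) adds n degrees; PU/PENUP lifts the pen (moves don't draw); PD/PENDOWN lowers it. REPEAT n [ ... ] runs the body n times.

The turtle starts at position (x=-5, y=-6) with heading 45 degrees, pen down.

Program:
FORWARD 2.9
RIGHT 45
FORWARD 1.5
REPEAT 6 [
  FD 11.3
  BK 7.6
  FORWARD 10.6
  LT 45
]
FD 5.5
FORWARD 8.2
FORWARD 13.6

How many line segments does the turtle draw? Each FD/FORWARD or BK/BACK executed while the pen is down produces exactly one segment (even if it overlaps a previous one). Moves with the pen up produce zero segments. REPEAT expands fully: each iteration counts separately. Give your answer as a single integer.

Executing turtle program step by step:
Start: pos=(-5,-6), heading=45, pen down
FD 2.9: (-5,-6) -> (-2.949,-3.949) [heading=45, draw]
RT 45: heading 45 -> 0
FD 1.5: (-2.949,-3.949) -> (-1.449,-3.949) [heading=0, draw]
REPEAT 6 [
  -- iteration 1/6 --
  FD 11.3: (-1.449,-3.949) -> (9.851,-3.949) [heading=0, draw]
  BK 7.6: (9.851,-3.949) -> (2.251,-3.949) [heading=0, draw]
  FD 10.6: (2.251,-3.949) -> (12.851,-3.949) [heading=0, draw]
  LT 45: heading 0 -> 45
  -- iteration 2/6 --
  FD 11.3: (12.851,-3.949) -> (20.841,4.041) [heading=45, draw]
  BK 7.6: (20.841,4.041) -> (15.467,-1.333) [heading=45, draw]
  FD 10.6: (15.467,-1.333) -> (22.962,6.162) [heading=45, draw]
  LT 45: heading 45 -> 90
  -- iteration 3/6 --
  FD 11.3: (22.962,6.162) -> (22.962,17.462) [heading=90, draw]
  BK 7.6: (22.962,17.462) -> (22.962,9.862) [heading=90, draw]
  FD 10.6: (22.962,9.862) -> (22.962,20.462) [heading=90, draw]
  LT 45: heading 90 -> 135
  -- iteration 4/6 --
  FD 11.3: (22.962,20.462) -> (14.972,28.453) [heading=135, draw]
  BK 7.6: (14.972,28.453) -> (20.346,23.079) [heading=135, draw]
  FD 10.6: (20.346,23.079) -> (12.851,30.574) [heading=135, draw]
  LT 45: heading 135 -> 180
  -- iteration 5/6 --
  FD 11.3: (12.851,30.574) -> (1.551,30.574) [heading=180, draw]
  BK 7.6: (1.551,30.574) -> (9.151,30.574) [heading=180, draw]
  FD 10.6: (9.151,30.574) -> (-1.449,30.574) [heading=180, draw]
  LT 45: heading 180 -> 225
  -- iteration 6/6 --
  FD 11.3: (-1.449,30.574) -> (-9.44,22.584) [heading=225, draw]
  BK 7.6: (-9.44,22.584) -> (-4.066,27.958) [heading=225, draw]
  FD 10.6: (-4.066,27.958) -> (-11.561,20.462) [heading=225, draw]
  LT 45: heading 225 -> 270
]
FD 5.5: (-11.561,20.462) -> (-11.561,14.962) [heading=270, draw]
FD 8.2: (-11.561,14.962) -> (-11.561,6.762) [heading=270, draw]
FD 13.6: (-11.561,6.762) -> (-11.561,-6.838) [heading=270, draw]
Final: pos=(-11.561,-6.838), heading=270, 23 segment(s) drawn
Segments drawn: 23

Answer: 23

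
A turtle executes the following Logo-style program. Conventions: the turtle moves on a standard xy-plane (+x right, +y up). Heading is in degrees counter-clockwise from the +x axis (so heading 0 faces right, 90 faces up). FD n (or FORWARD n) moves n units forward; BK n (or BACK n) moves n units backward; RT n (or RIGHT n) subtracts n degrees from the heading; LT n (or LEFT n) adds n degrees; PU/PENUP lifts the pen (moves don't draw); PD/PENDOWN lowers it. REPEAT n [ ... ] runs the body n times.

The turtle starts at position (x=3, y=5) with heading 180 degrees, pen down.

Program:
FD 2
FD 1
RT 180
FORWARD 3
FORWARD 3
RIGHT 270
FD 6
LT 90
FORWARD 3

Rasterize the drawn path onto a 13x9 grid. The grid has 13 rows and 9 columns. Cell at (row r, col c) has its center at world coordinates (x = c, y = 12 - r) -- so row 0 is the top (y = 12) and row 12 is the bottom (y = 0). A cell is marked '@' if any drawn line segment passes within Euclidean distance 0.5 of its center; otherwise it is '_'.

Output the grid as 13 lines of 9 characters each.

Answer: _________
___@@@@__
______@__
______@__
______@__
______@__
______@__
@@@@@@@__
_________
_________
_________
_________
_________

Derivation:
Segment 0: (3,5) -> (1,5)
Segment 1: (1,5) -> (0,5)
Segment 2: (0,5) -> (3,5)
Segment 3: (3,5) -> (6,5)
Segment 4: (6,5) -> (6,11)
Segment 5: (6,11) -> (3,11)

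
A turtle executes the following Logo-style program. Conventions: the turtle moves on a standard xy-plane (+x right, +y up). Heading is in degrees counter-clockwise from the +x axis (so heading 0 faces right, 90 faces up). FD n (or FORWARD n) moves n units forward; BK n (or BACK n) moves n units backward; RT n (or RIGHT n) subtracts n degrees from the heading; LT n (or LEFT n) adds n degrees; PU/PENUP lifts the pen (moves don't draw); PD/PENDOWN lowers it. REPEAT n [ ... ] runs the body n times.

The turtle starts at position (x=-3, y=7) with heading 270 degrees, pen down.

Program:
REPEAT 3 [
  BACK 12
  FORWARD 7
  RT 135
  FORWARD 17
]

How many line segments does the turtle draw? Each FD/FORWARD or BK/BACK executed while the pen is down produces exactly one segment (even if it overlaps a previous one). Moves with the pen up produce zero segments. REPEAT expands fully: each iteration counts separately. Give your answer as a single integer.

Executing turtle program step by step:
Start: pos=(-3,7), heading=270, pen down
REPEAT 3 [
  -- iteration 1/3 --
  BK 12: (-3,7) -> (-3,19) [heading=270, draw]
  FD 7: (-3,19) -> (-3,12) [heading=270, draw]
  RT 135: heading 270 -> 135
  FD 17: (-3,12) -> (-15.021,24.021) [heading=135, draw]
  -- iteration 2/3 --
  BK 12: (-15.021,24.021) -> (-6.536,15.536) [heading=135, draw]
  FD 7: (-6.536,15.536) -> (-11.485,20.485) [heading=135, draw]
  RT 135: heading 135 -> 0
  FD 17: (-11.485,20.485) -> (5.515,20.485) [heading=0, draw]
  -- iteration 3/3 --
  BK 12: (5.515,20.485) -> (-6.485,20.485) [heading=0, draw]
  FD 7: (-6.485,20.485) -> (0.515,20.485) [heading=0, draw]
  RT 135: heading 0 -> 225
  FD 17: (0.515,20.485) -> (-11.506,8.464) [heading=225, draw]
]
Final: pos=(-11.506,8.464), heading=225, 9 segment(s) drawn
Segments drawn: 9

Answer: 9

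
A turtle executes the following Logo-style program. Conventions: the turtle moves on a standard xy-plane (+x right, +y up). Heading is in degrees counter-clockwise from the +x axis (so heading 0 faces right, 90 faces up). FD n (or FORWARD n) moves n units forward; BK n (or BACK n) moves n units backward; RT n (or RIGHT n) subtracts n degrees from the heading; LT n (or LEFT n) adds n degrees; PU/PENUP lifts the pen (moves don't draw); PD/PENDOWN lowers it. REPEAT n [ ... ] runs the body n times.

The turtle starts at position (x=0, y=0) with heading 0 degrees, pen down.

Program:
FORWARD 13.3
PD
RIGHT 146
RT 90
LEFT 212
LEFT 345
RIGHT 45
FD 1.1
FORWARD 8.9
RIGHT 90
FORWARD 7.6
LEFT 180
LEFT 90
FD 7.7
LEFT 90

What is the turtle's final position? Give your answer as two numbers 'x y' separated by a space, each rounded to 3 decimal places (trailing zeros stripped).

Answer: 5.982 -3.082

Derivation:
Executing turtle program step by step:
Start: pos=(0,0), heading=0, pen down
FD 13.3: (0,0) -> (13.3,0) [heading=0, draw]
PD: pen down
RT 146: heading 0 -> 214
RT 90: heading 214 -> 124
LT 212: heading 124 -> 336
LT 345: heading 336 -> 321
RT 45: heading 321 -> 276
FD 1.1: (13.3,0) -> (13.415,-1.094) [heading=276, draw]
FD 8.9: (13.415,-1.094) -> (14.345,-9.945) [heading=276, draw]
RT 90: heading 276 -> 186
FD 7.6: (14.345,-9.945) -> (6.787,-10.74) [heading=186, draw]
LT 180: heading 186 -> 6
LT 90: heading 6 -> 96
FD 7.7: (6.787,-10.74) -> (5.982,-3.082) [heading=96, draw]
LT 90: heading 96 -> 186
Final: pos=(5.982,-3.082), heading=186, 5 segment(s) drawn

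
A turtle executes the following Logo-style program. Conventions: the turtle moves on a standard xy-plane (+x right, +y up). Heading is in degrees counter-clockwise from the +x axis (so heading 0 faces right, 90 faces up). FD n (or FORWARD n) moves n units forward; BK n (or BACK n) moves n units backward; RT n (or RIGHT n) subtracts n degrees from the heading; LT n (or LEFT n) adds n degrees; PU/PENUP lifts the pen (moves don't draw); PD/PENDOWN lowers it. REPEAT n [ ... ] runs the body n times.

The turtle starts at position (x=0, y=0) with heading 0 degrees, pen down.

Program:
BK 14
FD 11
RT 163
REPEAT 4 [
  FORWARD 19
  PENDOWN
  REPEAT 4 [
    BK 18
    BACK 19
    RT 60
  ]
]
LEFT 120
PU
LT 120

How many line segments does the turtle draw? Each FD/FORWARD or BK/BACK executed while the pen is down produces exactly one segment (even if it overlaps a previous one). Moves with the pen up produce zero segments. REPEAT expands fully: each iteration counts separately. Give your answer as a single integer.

Answer: 38

Derivation:
Executing turtle program step by step:
Start: pos=(0,0), heading=0, pen down
BK 14: (0,0) -> (-14,0) [heading=0, draw]
FD 11: (-14,0) -> (-3,0) [heading=0, draw]
RT 163: heading 0 -> 197
REPEAT 4 [
  -- iteration 1/4 --
  FD 19: (-3,0) -> (-21.17,-5.555) [heading=197, draw]
  PD: pen down
  REPEAT 4 [
    -- iteration 1/4 --
    BK 18: (-21.17,-5.555) -> (-3.956,-0.292) [heading=197, draw]
    BK 19: (-3.956,-0.292) -> (14.213,5.263) [heading=197, draw]
    RT 60: heading 197 -> 137
    -- iteration 2/4 --
    BK 18: (14.213,5.263) -> (27.378,-7.013) [heading=137, draw]
    BK 19: (27.378,-7.013) -> (41.274,-19.971) [heading=137, draw]
    RT 60: heading 137 -> 77
    -- iteration 3/4 --
    BK 18: (41.274,-19.971) -> (37.224,-37.51) [heading=77, draw]
    BK 19: (37.224,-37.51) -> (32.95,-56.023) [heading=77, draw]
    RT 60: heading 77 -> 17
    -- iteration 4/4 --
    BK 18: (32.95,-56.023) -> (15.737,-61.286) [heading=17, draw]
    BK 19: (15.737,-61.286) -> (-2.433,-66.841) [heading=17, draw]
    RT 60: heading 17 -> 317
  ]
  -- iteration 2/4 --
  FD 19: (-2.433,-66.841) -> (11.463,-79.799) [heading=317, draw]
  PD: pen down
  REPEAT 4 [
    -- iteration 1/4 --
    BK 18: (11.463,-79.799) -> (-1.702,-67.523) [heading=317, draw]
    BK 19: (-1.702,-67.523) -> (-15.597,-54.565) [heading=317, draw]
    RT 60: heading 317 -> 257
    -- iteration 2/4 --
    BK 18: (-15.597,-54.565) -> (-11.548,-37.026) [heading=257, draw]
    BK 19: (-11.548,-37.026) -> (-7.274,-18.513) [heading=257, draw]
    RT 60: heading 257 -> 197
    -- iteration 3/4 --
    BK 18: (-7.274,-18.513) -> (9.939,-13.25) [heading=197, draw]
    BK 19: (9.939,-13.25) -> (28.109,-7.695) [heading=197, draw]
    RT 60: heading 197 -> 137
    -- iteration 4/4 --
    BK 18: (28.109,-7.695) -> (41.274,-19.971) [heading=137, draw]
    BK 19: (41.274,-19.971) -> (55.169,-32.929) [heading=137, draw]
    RT 60: heading 137 -> 77
  ]
  -- iteration 3/4 --
  FD 19: (55.169,-32.929) -> (59.443,-14.416) [heading=77, draw]
  PD: pen down
  REPEAT 4 [
    -- iteration 1/4 --
    BK 18: (59.443,-14.416) -> (55.394,-31.955) [heading=77, draw]
    BK 19: (55.394,-31.955) -> (51.12,-50.468) [heading=77, draw]
    RT 60: heading 77 -> 17
    -- iteration 2/4 --
    BK 18: (51.12,-50.468) -> (33.907,-55.731) [heading=17, draw]
    BK 19: (33.907,-55.731) -> (15.737,-61.286) [heading=17, draw]
    RT 60: heading 17 -> 317
    -- iteration 3/4 --
    BK 18: (15.737,-61.286) -> (2.573,-49.01) [heading=317, draw]
    BK 19: (2.573,-49.01) -> (-11.323,-36.052) [heading=317, draw]
    RT 60: heading 317 -> 257
    -- iteration 4/4 --
    BK 18: (-11.323,-36.052) -> (-7.274,-18.513) [heading=257, draw]
    BK 19: (-7.274,-18.513) -> (-3,0) [heading=257, draw]
    RT 60: heading 257 -> 197
  ]
  -- iteration 4/4 --
  FD 19: (-3,0) -> (-21.17,-5.555) [heading=197, draw]
  PD: pen down
  REPEAT 4 [
    -- iteration 1/4 --
    BK 18: (-21.17,-5.555) -> (-3.956,-0.292) [heading=197, draw]
    BK 19: (-3.956,-0.292) -> (14.213,5.263) [heading=197, draw]
    RT 60: heading 197 -> 137
    -- iteration 2/4 --
    BK 18: (14.213,5.263) -> (27.378,-7.013) [heading=137, draw]
    BK 19: (27.378,-7.013) -> (41.274,-19.971) [heading=137, draw]
    RT 60: heading 137 -> 77
    -- iteration 3/4 --
    BK 18: (41.274,-19.971) -> (37.224,-37.51) [heading=77, draw]
    BK 19: (37.224,-37.51) -> (32.95,-56.023) [heading=77, draw]
    RT 60: heading 77 -> 17
    -- iteration 4/4 --
    BK 18: (32.95,-56.023) -> (15.737,-61.286) [heading=17, draw]
    BK 19: (15.737,-61.286) -> (-2.433,-66.841) [heading=17, draw]
    RT 60: heading 17 -> 317
  ]
]
LT 120: heading 317 -> 77
PU: pen up
LT 120: heading 77 -> 197
Final: pos=(-2.433,-66.841), heading=197, 38 segment(s) drawn
Segments drawn: 38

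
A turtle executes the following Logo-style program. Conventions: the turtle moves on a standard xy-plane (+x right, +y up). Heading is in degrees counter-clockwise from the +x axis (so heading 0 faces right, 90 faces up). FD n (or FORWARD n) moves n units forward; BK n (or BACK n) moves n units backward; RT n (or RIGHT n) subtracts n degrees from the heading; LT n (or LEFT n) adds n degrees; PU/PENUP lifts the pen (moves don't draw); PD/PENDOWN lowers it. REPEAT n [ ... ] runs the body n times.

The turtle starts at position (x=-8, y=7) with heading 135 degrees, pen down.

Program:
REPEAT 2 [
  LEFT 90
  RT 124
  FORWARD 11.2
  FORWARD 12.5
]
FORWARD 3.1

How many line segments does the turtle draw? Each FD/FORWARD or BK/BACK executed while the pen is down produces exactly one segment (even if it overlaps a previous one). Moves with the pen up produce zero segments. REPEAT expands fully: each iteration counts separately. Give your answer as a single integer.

Executing turtle program step by step:
Start: pos=(-8,7), heading=135, pen down
REPEAT 2 [
  -- iteration 1/2 --
  LT 90: heading 135 -> 225
  RT 124: heading 225 -> 101
  FD 11.2: (-8,7) -> (-10.137,17.994) [heading=101, draw]
  FD 12.5: (-10.137,17.994) -> (-12.522,30.265) [heading=101, draw]
  -- iteration 2/2 --
  LT 90: heading 101 -> 191
  RT 124: heading 191 -> 67
  FD 11.2: (-12.522,30.265) -> (-8.146,40.574) [heading=67, draw]
  FD 12.5: (-8.146,40.574) -> (-3.262,52.081) [heading=67, draw]
]
FD 3.1: (-3.262,52.081) -> (-2.051,54.934) [heading=67, draw]
Final: pos=(-2.051,54.934), heading=67, 5 segment(s) drawn
Segments drawn: 5

Answer: 5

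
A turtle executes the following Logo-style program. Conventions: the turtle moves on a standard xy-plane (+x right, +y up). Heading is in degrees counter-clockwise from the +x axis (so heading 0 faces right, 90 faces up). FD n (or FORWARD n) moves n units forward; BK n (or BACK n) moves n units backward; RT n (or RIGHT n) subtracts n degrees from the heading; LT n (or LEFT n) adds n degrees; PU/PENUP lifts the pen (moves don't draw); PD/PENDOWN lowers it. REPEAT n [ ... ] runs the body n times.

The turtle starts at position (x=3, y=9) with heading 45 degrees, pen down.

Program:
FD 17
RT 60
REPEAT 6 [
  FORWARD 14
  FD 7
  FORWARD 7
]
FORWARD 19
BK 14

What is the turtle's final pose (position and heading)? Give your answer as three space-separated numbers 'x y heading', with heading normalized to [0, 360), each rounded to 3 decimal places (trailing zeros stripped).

Answer: 182.126 -23.755 345

Derivation:
Executing turtle program step by step:
Start: pos=(3,9), heading=45, pen down
FD 17: (3,9) -> (15.021,21.021) [heading=45, draw]
RT 60: heading 45 -> 345
REPEAT 6 [
  -- iteration 1/6 --
  FD 14: (15.021,21.021) -> (28.544,17.397) [heading=345, draw]
  FD 7: (28.544,17.397) -> (35.305,15.586) [heading=345, draw]
  FD 7: (35.305,15.586) -> (42.067,13.774) [heading=345, draw]
  -- iteration 2/6 --
  FD 14: (42.067,13.774) -> (55.59,10.15) [heading=345, draw]
  FD 7: (55.59,10.15) -> (62.351,8.339) [heading=345, draw]
  FD 7: (62.351,8.339) -> (69.113,6.527) [heading=345, draw]
  -- iteration 3/6 --
  FD 14: (69.113,6.527) -> (82.636,2.903) [heading=345, draw]
  FD 7: (82.636,2.903) -> (89.397,1.092) [heading=345, draw]
  FD 7: (89.397,1.092) -> (96.159,-0.72) [heading=345, draw]
  -- iteration 4/6 --
  FD 14: (96.159,-0.72) -> (109.682,-4.343) [heading=345, draw]
  FD 7: (109.682,-4.343) -> (116.443,-6.155) [heading=345, draw]
  FD 7: (116.443,-6.155) -> (123.205,-7.967) [heading=345, draw]
  -- iteration 5/6 --
  FD 14: (123.205,-7.967) -> (136.727,-11.59) [heading=345, draw]
  FD 7: (136.727,-11.59) -> (143.489,-13.402) [heading=345, draw]
  FD 7: (143.489,-13.402) -> (150.25,-15.214) [heading=345, draw]
  -- iteration 6/6 --
  FD 14: (150.25,-15.214) -> (163.773,-18.837) [heading=345, draw]
  FD 7: (163.773,-18.837) -> (170.535,-20.649) [heading=345, draw]
  FD 7: (170.535,-20.649) -> (177.296,-22.461) [heading=345, draw]
]
FD 19: (177.296,-22.461) -> (195.649,-27.378) [heading=345, draw]
BK 14: (195.649,-27.378) -> (182.126,-23.755) [heading=345, draw]
Final: pos=(182.126,-23.755), heading=345, 21 segment(s) drawn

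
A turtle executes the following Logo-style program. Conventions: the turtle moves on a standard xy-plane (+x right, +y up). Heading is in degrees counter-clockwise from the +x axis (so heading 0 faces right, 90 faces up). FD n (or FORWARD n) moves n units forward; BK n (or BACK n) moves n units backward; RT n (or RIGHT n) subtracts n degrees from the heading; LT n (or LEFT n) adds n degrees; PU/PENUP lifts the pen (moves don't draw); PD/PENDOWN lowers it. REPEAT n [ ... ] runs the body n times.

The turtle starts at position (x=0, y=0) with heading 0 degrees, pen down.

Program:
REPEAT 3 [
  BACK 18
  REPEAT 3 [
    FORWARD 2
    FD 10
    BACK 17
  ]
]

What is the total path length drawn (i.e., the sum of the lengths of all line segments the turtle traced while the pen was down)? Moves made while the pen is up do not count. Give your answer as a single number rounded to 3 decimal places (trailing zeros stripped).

Answer: 315

Derivation:
Executing turtle program step by step:
Start: pos=(0,0), heading=0, pen down
REPEAT 3 [
  -- iteration 1/3 --
  BK 18: (0,0) -> (-18,0) [heading=0, draw]
  REPEAT 3 [
    -- iteration 1/3 --
    FD 2: (-18,0) -> (-16,0) [heading=0, draw]
    FD 10: (-16,0) -> (-6,0) [heading=0, draw]
    BK 17: (-6,0) -> (-23,0) [heading=0, draw]
    -- iteration 2/3 --
    FD 2: (-23,0) -> (-21,0) [heading=0, draw]
    FD 10: (-21,0) -> (-11,0) [heading=0, draw]
    BK 17: (-11,0) -> (-28,0) [heading=0, draw]
    -- iteration 3/3 --
    FD 2: (-28,0) -> (-26,0) [heading=0, draw]
    FD 10: (-26,0) -> (-16,0) [heading=0, draw]
    BK 17: (-16,0) -> (-33,0) [heading=0, draw]
  ]
  -- iteration 2/3 --
  BK 18: (-33,0) -> (-51,0) [heading=0, draw]
  REPEAT 3 [
    -- iteration 1/3 --
    FD 2: (-51,0) -> (-49,0) [heading=0, draw]
    FD 10: (-49,0) -> (-39,0) [heading=0, draw]
    BK 17: (-39,0) -> (-56,0) [heading=0, draw]
    -- iteration 2/3 --
    FD 2: (-56,0) -> (-54,0) [heading=0, draw]
    FD 10: (-54,0) -> (-44,0) [heading=0, draw]
    BK 17: (-44,0) -> (-61,0) [heading=0, draw]
    -- iteration 3/3 --
    FD 2: (-61,0) -> (-59,0) [heading=0, draw]
    FD 10: (-59,0) -> (-49,0) [heading=0, draw]
    BK 17: (-49,0) -> (-66,0) [heading=0, draw]
  ]
  -- iteration 3/3 --
  BK 18: (-66,0) -> (-84,0) [heading=0, draw]
  REPEAT 3 [
    -- iteration 1/3 --
    FD 2: (-84,0) -> (-82,0) [heading=0, draw]
    FD 10: (-82,0) -> (-72,0) [heading=0, draw]
    BK 17: (-72,0) -> (-89,0) [heading=0, draw]
    -- iteration 2/3 --
    FD 2: (-89,0) -> (-87,0) [heading=0, draw]
    FD 10: (-87,0) -> (-77,0) [heading=0, draw]
    BK 17: (-77,0) -> (-94,0) [heading=0, draw]
    -- iteration 3/3 --
    FD 2: (-94,0) -> (-92,0) [heading=0, draw]
    FD 10: (-92,0) -> (-82,0) [heading=0, draw]
    BK 17: (-82,0) -> (-99,0) [heading=0, draw]
  ]
]
Final: pos=(-99,0), heading=0, 30 segment(s) drawn

Segment lengths:
  seg 1: (0,0) -> (-18,0), length = 18
  seg 2: (-18,0) -> (-16,0), length = 2
  seg 3: (-16,0) -> (-6,0), length = 10
  seg 4: (-6,0) -> (-23,0), length = 17
  seg 5: (-23,0) -> (-21,0), length = 2
  seg 6: (-21,0) -> (-11,0), length = 10
  seg 7: (-11,0) -> (-28,0), length = 17
  seg 8: (-28,0) -> (-26,0), length = 2
  seg 9: (-26,0) -> (-16,0), length = 10
  seg 10: (-16,0) -> (-33,0), length = 17
  seg 11: (-33,0) -> (-51,0), length = 18
  seg 12: (-51,0) -> (-49,0), length = 2
  seg 13: (-49,0) -> (-39,0), length = 10
  seg 14: (-39,0) -> (-56,0), length = 17
  seg 15: (-56,0) -> (-54,0), length = 2
  seg 16: (-54,0) -> (-44,0), length = 10
  seg 17: (-44,0) -> (-61,0), length = 17
  seg 18: (-61,0) -> (-59,0), length = 2
  seg 19: (-59,0) -> (-49,0), length = 10
  seg 20: (-49,0) -> (-66,0), length = 17
  seg 21: (-66,0) -> (-84,0), length = 18
  seg 22: (-84,0) -> (-82,0), length = 2
  seg 23: (-82,0) -> (-72,0), length = 10
  seg 24: (-72,0) -> (-89,0), length = 17
  seg 25: (-89,0) -> (-87,0), length = 2
  seg 26: (-87,0) -> (-77,0), length = 10
  seg 27: (-77,0) -> (-94,0), length = 17
  seg 28: (-94,0) -> (-92,0), length = 2
  seg 29: (-92,0) -> (-82,0), length = 10
  seg 30: (-82,0) -> (-99,0), length = 17
Total = 315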